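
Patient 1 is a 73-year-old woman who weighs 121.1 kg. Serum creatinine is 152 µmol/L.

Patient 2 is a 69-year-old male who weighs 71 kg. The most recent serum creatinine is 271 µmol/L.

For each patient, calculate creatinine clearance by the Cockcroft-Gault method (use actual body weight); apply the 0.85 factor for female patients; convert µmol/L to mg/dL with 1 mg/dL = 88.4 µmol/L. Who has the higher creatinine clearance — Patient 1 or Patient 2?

Patient 1

Patient 1: SCr = 152 / 88.4 = 1.719 mg/dL
Patient 1: CrCl = (140 − 73) × 121.1 / (72 × 1.719) × 0.85 = 8113.7 / 123.77 × 0.85 ≈ 55.7 mL/min
Patient 2: SCr = 271 / 88.4 = 3.066 mg/dL
Patient 2: CrCl = (140 − 69) × 71 / (72 × 3.066) = 5041.0 / 220.75 ≈ 22.8 mL/min
55.7 vs 22.8 mL/min → Patient 1 is higher.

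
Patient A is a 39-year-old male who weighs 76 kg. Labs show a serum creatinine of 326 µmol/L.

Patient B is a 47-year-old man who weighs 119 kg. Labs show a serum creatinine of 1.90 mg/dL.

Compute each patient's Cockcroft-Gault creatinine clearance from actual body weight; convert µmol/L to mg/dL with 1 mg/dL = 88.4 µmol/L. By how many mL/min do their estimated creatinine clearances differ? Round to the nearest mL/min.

Patient A: SCr = 326 / 88.4 = 3.688 mg/dL
Patient A: CrCl = (140 − 39) × 76 / (72 × 3.688) = 7676.0 / 265.54 ≈ 28.9 mL/min
Patient B: CrCl = (140 − 47) × 119 / (72 × 1.9) = 11067.0 / 136.80 ≈ 80.9 mL/min
|28.9 − 80.9| = 52.0 mL/min

52 mL/min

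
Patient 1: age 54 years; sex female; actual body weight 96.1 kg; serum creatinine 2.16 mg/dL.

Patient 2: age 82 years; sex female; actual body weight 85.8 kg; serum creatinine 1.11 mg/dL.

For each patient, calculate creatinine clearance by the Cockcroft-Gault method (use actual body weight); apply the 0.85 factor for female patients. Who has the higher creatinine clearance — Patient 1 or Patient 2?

Patient 2

Patient 1: CrCl = (140 − 54) × 96.1 / (72 × 2.16) × 0.85 = 8264.6 / 155.52 × 0.85 ≈ 45.2 mL/min
Patient 2: CrCl = (140 − 82) × 85.8 / (72 × 1.11) × 0.85 = 4976.4 / 79.92 × 0.85 ≈ 52.9 mL/min
45.2 vs 52.9 mL/min → Patient 2 is higher.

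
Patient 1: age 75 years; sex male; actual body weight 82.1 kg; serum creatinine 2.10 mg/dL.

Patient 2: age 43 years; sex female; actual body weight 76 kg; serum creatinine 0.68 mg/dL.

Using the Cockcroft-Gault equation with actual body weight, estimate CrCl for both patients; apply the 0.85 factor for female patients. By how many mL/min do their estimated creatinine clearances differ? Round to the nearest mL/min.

93 mL/min

Patient 1: CrCl = (140 − 75) × 82.1 / (72 × 2.1) = 5336.5 / 151.20 ≈ 35.3 mL/min
Patient 2: CrCl = (140 − 43) × 76 / (72 × 0.68) × 0.85 = 7372.0 / 48.96 × 0.85 ≈ 128.0 mL/min
|35.3 − 128.0| = 92.7 mL/min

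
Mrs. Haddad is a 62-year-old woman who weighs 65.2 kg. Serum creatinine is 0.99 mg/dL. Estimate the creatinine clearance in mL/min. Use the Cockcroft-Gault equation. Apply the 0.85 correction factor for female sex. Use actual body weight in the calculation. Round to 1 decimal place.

60.6 mL/min

CrCl = (140 − 62) × 65.2 / (72 × 0.99) × 0.85 = 5085.6 / 71.28 × 0.85 ≈ 60.6 mL/min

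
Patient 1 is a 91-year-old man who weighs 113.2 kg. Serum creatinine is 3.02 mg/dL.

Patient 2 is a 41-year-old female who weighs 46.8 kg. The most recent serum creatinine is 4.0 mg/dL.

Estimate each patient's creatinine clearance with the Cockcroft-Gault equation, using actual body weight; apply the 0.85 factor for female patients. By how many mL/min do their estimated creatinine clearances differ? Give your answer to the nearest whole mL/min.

12 mL/min

Patient 1: CrCl = (140 − 91) × 113.2 / (72 × 3.02) = 5546.8 / 217.44 ≈ 25.5 mL/min
Patient 2: CrCl = (140 − 41) × 46.8 / (72 × 4) × 0.85 = 4633.2 / 288.00 × 0.85 ≈ 13.7 mL/min
|25.5 − 13.7| = 11.8 mL/min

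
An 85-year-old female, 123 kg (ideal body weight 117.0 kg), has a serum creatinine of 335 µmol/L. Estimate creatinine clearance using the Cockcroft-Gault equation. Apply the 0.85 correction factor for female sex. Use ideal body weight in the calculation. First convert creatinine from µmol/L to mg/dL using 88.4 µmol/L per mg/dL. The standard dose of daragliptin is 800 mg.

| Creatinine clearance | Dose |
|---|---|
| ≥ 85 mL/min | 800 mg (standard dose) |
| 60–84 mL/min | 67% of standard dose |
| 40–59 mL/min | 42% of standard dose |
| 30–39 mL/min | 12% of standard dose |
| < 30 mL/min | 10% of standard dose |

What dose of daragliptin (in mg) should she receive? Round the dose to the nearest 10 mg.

80 mg

SCr = 335 / 88.4 = 3.79 mg/dL
CrCl = (140 − 85) × 117 / (72 × 3.79) × 0.85 = 6435.0 / 272.88 × 0.85 ≈ 20.0 mL/min
CrCl ≈ 20 mL/min → bracket < 30 mL/min.
10% of 800 mg = 80 mg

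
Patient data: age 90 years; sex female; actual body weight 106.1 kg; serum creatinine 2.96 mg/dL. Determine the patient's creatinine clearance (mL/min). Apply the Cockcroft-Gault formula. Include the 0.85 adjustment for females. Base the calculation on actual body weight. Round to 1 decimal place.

CrCl = (140 − 90) × 106.1 / (72 × 2.96) × 0.85 = 5305.0 / 213.12 × 0.85 ≈ 21.2 mL/min

21.2 mL/min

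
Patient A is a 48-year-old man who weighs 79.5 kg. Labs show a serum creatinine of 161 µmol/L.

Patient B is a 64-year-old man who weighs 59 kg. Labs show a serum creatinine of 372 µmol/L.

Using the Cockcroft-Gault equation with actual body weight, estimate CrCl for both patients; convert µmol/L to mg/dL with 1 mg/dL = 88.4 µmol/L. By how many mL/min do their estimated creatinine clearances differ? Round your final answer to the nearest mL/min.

Patient A: SCr = 161 / 88.4 = 1.821 mg/dL
Patient A: CrCl = (140 − 48) × 79.5 / (72 × 1.821) = 7314.0 / 131.11 ≈ 55.8 mL/min
Patient B: SCr = 372 / 88.4 = 4.208 mg/dL
Patient B: CrCl = (140 − 64) × 59 / (72 × 4.208) = 4484.0 / 302.98 ≈ 14.8 mL/min
|55.8 − 14.8| = 41.0 mL/min

41 mL/min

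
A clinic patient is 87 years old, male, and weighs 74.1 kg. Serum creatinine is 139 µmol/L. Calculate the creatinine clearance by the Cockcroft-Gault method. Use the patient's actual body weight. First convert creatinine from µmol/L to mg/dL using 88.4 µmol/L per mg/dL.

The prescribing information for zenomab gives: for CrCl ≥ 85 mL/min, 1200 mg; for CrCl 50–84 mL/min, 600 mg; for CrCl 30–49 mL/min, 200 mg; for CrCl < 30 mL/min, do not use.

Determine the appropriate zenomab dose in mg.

200 mg

SCr = 139 / 88.4 = 1.572 mg/dL
CrCl = (140 − 87) × 74.1 / (72 × 1.572) = 3927.3 / 113.18 ≈ 34.7 mL/min
CrCl ≈ 35 mL/min → bracket 30–49 mL/min.
Dose for this bracket: 200 mg.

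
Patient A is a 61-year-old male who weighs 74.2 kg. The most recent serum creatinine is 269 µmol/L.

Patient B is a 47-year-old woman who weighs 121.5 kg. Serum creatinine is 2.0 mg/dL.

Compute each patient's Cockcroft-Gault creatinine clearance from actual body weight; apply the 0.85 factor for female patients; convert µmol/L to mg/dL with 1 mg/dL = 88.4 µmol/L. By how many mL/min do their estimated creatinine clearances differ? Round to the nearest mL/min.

40 mL/min

Patient A: SCr = 269 / 88.4 = 3.043 mg/dL
Patient A: CrCl = (140 − 61) × 74.2 / (72 × 3.043) = 5861.8 / 219.10 ≈ 26.8 mL/min
Patient B: CrCl = (140 − 47) × 121.5 / (72 × 2) × 0.85 = 11299.5 / 144.00 × 0.85 ≈ 66.7 mL/min
|26.8 − 66.7| = 39.9 mL/min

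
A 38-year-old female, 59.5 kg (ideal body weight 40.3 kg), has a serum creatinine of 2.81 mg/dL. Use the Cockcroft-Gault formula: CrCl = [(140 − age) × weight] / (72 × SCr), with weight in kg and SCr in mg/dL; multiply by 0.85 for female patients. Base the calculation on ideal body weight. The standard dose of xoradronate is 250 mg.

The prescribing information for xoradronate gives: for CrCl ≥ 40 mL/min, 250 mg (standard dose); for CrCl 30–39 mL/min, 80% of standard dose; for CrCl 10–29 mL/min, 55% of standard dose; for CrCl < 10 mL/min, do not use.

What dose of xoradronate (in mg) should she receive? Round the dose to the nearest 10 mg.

CrCl = (140 − 38) × 40.3 / (72 × 2.81) × 0.85 = 4110.6 / 202.32 × 0.85 ≈ 17.3 mL/min
CrCl ≈ 17 mL/min → bracket 10–29 mL/min.
55% of 250 mg = 137.5 mg → 140 mg

140 mg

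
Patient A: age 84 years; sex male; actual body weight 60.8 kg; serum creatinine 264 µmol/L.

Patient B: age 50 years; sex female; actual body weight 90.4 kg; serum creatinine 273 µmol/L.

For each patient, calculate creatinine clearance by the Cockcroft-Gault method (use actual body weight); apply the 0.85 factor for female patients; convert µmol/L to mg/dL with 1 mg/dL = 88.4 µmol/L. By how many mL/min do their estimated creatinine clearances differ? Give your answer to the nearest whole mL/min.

15 mL/min

Patient A: SCr = 264 / 88.4 = 2.986 mg/dL
Patient A: CrCl = (140 − 84) × 60.8 / (72 × 2.986) = 3404.8 / 214.99 ≈ 15.8 mL/min
Patient B: SCr = 273 / 88.4 = 3.088 mg/dL
Patient B: CrCl = (140 − 50) × 90.4 / (72 × 3.088) × 0.85 = 8136.0 / 222.34 × 0.85 ≈ 31.1 mL/min
|15.8 − 31.1| = 15.3 mL/min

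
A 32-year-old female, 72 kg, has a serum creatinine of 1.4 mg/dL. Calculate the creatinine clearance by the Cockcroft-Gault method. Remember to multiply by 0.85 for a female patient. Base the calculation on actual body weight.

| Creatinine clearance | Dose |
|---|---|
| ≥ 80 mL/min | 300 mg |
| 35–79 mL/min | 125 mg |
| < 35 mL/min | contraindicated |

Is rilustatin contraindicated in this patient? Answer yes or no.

no

CrCl = (140 − 32) × 72 / (72 × 1.4) × 0.85 = 7776.0 / 100.80 × 0.85 ≈ 65.6 mL/min
CrCl ≈ 66 mL/min, which is ≥ 35 mL/min.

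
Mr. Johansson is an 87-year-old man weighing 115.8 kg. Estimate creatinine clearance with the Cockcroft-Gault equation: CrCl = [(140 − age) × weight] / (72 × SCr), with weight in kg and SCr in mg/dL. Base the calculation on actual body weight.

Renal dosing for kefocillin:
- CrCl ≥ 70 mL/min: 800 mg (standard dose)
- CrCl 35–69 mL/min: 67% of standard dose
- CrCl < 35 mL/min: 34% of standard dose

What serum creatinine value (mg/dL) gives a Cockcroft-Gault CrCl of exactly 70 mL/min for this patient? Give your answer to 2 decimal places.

Standard dose requires CrCl ≥ 70 mL/min.
Set (140 − 87) × 115.8 / (72 × SCr) = 70
SCr = (140 − 87) × 115.8 / (72 × 70) = 1.218 mg/dL

1.22 mg/dL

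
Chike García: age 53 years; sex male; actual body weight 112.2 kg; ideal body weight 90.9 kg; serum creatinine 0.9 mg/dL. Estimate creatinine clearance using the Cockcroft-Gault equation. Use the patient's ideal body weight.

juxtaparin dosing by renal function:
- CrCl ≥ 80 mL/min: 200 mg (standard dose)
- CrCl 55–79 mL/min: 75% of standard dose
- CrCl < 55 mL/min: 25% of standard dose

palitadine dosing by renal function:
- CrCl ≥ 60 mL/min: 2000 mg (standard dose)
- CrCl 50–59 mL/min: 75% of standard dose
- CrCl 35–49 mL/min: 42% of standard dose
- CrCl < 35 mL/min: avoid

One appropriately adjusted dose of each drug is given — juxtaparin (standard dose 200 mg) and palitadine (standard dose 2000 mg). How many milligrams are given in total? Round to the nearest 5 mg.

CrCl = (140 − 53) × 90.9 / (72 × 0.9) = 7908.3 / 64.80 ≈ 122.0 mL/min
CrCl ≈ 122 mL/min.
juxtaparin: ≥ 80 mL/min → 100% of 200 mg = 200 mg.
palitadine: ≥ 60 mL/min → 100% of 2000 mg = 2000 mg.
Total = 200 + 2000 = 2200 mg.

2200 mg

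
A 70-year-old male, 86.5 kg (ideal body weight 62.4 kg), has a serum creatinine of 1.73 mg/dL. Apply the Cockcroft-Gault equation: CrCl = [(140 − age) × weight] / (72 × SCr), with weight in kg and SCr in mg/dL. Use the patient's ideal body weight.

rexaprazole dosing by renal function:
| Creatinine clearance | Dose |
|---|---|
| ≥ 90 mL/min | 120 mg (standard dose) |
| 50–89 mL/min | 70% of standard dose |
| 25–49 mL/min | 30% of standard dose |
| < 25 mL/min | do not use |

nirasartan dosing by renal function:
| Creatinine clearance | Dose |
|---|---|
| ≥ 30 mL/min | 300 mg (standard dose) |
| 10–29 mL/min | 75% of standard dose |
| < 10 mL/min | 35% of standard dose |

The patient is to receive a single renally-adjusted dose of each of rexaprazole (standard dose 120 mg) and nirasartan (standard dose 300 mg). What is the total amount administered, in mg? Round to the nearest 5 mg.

335 mg

CrCl = (140 − 70) × 62.4 / (72 × 1.73) = 4368.0 / 124.56 ≈ 35.1 mL/min
CrCl ≈ 35 mL/min.
rexaprazole: 25–49 mL/min → 30% of 120 mg = 36 mg.
nirasartan: ≥ 30 mL/min → 100% of 300 mg = 300 mg.
Total = 36 + 300 = 336 mg.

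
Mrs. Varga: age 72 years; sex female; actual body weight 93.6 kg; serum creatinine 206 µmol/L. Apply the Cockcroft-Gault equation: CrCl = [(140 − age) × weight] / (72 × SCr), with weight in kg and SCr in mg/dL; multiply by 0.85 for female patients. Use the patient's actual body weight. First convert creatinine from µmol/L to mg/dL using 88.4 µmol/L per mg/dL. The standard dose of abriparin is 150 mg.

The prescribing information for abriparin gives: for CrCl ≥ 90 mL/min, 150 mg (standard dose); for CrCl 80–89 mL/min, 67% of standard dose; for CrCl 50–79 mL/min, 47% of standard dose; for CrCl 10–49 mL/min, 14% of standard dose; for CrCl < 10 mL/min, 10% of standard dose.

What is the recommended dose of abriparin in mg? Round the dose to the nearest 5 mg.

20 mg

SCr = 206 / 88.4 = 2.33 mg/dL
CrCl = (140 − 72) × 93.6 / (72 × 2.33) × 0.85 = 6364.8 / 167.76 × 0.85 ≈ 32.2 mL/min
CrCl ≈ 32 mL/min → bracket 10–49 mL/min.
14% of 150 mg = 21 mg → 20 mg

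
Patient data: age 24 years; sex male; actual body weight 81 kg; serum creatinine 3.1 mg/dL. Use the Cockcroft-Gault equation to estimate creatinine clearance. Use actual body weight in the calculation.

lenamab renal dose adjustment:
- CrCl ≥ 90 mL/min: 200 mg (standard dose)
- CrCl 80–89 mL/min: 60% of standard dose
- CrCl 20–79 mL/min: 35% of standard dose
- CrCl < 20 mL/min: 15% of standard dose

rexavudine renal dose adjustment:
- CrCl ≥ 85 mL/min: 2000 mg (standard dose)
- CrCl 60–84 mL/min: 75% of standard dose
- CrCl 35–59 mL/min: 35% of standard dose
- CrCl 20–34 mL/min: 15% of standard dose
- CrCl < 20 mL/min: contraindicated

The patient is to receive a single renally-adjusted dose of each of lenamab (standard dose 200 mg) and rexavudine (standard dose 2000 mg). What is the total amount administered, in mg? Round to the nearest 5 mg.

770 mg

CrCl = (140 − 24) × 81 / (72 × 3.1) = 9396.0 / 223.20 ≈ 42.1 mL/min
CrCl ≈ 42 mL/min.
lenamab: 20–79 mL/min → 35% of 200 mg = 70 mg.
rexavudine: 35–59 mL/min → 35% of 2000 mg = 700 mg.
Total = 70 + 700 = 770 mg.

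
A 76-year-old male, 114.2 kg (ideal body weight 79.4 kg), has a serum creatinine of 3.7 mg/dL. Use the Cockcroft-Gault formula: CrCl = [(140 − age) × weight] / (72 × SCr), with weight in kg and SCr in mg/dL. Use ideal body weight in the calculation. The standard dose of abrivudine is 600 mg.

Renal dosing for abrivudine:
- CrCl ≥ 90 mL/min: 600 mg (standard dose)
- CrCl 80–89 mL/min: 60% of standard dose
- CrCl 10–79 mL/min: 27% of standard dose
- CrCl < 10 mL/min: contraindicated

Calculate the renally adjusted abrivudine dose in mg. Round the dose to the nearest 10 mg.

CrCl = (140 − 76) × 79.4 / (72 × 3.7) = 5081.6 / 266.40 ≈ 19.1 mL/min
CrCl ≈ 19 mL/min → bracket 10–79 mL/min.
27% of 600 mg = 162 mg → 160 mg

160 mg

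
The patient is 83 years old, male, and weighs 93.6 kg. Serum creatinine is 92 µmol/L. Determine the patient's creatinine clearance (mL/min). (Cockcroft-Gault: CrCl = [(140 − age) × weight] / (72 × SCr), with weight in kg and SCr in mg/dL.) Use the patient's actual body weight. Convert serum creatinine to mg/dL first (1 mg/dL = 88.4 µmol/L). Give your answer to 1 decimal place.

SCr = 92 / 88.4 = 1.041 mg/dL
CrCl = (140 − 83) × 93.6 / (72 × 1.041) = 5335.2 / 74.95 ≈ 71.2 mL/min

71.2 mL/min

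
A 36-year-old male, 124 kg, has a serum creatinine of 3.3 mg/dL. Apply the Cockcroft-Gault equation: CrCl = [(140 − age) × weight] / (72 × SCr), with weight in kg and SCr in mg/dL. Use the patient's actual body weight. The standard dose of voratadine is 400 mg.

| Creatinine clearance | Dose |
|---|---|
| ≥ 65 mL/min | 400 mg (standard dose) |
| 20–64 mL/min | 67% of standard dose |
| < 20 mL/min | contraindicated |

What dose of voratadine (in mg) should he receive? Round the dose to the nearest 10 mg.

270 mg

CrCl = (140 − 36) × 124 / (72 × 3.3) = 12896.0 / 237.60 ≈ 54.3 mL/min
CrCl ≈ 54 mL/min → bracket 20–64 mL/min.
67% of 400 mg = 268 mg → 270 mg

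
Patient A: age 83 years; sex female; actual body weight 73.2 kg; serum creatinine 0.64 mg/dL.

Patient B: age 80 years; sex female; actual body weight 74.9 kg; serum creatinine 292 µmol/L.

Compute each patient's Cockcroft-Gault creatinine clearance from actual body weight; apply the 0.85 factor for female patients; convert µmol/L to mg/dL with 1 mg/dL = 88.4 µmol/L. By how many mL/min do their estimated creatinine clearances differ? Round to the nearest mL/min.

Patient A: CrCl = (140 − 83) × 73.2 / (72 × 0.64) × 0.85 = 4172.4 / 46.08 × 0.85 ≈ 77.0 mL/min
Patient B: SCr = 292 / 88.4 = 3.303 mg/dL
Patient B: CrCl = (140 − 80) × 74.9 / (72 × 3.303) × 0.85 = 4494.0 / 237.82 × 0.85 ≈ 16.1 mL/min
|77.0 − 16.1| = 60.9 mL/min

61 mL/min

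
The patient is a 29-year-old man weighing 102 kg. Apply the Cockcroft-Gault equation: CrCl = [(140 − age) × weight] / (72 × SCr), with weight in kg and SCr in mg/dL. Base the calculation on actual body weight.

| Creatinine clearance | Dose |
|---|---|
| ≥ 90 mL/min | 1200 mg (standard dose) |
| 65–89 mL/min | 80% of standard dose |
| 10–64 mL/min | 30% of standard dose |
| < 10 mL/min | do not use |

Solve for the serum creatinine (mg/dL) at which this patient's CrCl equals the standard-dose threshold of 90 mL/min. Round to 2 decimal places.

Standard dose requires CrCl ≥ 90 mL/min.
Set (140 − 29) × 102 / (72 × SCr) = 90
SCr = (140 − 29) × 102 / (72 × 90) = 1.747 mg/dL

1.75 mg/dL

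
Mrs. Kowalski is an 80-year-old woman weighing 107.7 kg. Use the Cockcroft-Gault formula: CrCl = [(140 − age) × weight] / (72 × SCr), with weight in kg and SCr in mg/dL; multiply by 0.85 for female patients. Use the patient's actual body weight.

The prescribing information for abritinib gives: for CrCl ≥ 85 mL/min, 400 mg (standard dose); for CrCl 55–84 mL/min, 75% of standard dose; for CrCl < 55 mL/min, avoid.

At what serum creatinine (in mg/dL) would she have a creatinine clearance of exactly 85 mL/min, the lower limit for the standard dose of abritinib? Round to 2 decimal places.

0.90 mg/dL

Standard dose requires CrCl ≥ 85 mL/min.
Set (140 − 80) × 107.7 × 0.85 / (72 × SCr) = 85
SCr = (140 − 80) × 107.7 × 0.85 / (72 × 85) = 0.897 mg/dL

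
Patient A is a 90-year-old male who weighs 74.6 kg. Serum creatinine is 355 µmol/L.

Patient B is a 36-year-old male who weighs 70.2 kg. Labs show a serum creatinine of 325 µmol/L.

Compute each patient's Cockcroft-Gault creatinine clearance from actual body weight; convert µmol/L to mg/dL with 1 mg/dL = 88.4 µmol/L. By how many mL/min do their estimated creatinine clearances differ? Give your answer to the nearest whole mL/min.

15 mL/min

Patient A: SCr = 355 / 88.4 = 4.016 mg/dL
Patient A: CrCl = (140 − 90) × 74.6 / (72 × 4.016) = 3730.0 / 289.15 ≈ 12.9 mL/min
Patient B: SCr = 325 / 88.4 = 3.676 mg/dL
Patient B: CrCl = (140 − 36) × 70.2 / (72 × 3.676) = 7300.8 / 264.67 ≈ 27.6 mL/min
|12.9 − 27.6| = 14.7 mL/min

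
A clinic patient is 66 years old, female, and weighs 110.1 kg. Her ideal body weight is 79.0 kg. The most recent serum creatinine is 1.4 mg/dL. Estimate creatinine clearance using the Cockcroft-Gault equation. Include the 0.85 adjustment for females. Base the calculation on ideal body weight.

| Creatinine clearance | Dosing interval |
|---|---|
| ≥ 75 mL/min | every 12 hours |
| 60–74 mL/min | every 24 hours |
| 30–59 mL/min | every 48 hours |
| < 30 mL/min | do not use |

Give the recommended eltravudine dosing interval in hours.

every 48 hours

CrCl = (140 − 66) × 79 / (72 × 1.4) × 0.85 = 5846.0 / 100.80 × 0.85 ≈ 49.3 mL/min
CrCl ≈ 49 mL/min → bracket 30–59 mL/min → every 48 hours.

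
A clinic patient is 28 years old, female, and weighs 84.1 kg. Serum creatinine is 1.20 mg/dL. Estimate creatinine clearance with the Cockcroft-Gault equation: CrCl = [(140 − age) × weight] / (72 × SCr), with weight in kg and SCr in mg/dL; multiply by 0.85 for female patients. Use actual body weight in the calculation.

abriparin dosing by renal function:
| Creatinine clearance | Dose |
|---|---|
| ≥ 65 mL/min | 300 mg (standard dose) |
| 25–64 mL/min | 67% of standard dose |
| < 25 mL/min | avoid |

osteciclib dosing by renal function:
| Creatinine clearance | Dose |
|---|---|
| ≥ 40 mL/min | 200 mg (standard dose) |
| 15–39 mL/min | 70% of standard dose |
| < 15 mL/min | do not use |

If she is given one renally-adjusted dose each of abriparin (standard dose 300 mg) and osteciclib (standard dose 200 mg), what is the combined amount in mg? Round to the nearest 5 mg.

500 mg

CrCl = (140 − 28) × 84.1 / (72 × 1.2) × 0.85 = 9419.2 / 86.40 × 0.85 ≈ 92.7 mL/min
CrCl ≈ 93 mL/min.
abriparin: ≥ 65 mL/min → 100% of 300 mg = 300 mg.
osteciclib: ≥ 40 mL/min → 100% of 200 mg = 200 mg.
Total = 300 + 200 = 500 mg.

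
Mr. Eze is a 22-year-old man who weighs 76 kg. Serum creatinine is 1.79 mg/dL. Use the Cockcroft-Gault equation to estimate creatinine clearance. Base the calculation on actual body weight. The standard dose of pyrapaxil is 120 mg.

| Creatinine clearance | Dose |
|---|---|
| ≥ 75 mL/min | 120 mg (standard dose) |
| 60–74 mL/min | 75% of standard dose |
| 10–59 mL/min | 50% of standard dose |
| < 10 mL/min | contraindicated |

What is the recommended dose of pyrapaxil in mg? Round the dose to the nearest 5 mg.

CrCl = (140 − 22) × 76 / (72 × 1.79) = 8968.0 / 128.88 ≈ 69.6 mL/min
CrCl ≈ 70 mL/min → bracket 60–74 mL/min.
75% of 120 mg = 90 mg

90 mg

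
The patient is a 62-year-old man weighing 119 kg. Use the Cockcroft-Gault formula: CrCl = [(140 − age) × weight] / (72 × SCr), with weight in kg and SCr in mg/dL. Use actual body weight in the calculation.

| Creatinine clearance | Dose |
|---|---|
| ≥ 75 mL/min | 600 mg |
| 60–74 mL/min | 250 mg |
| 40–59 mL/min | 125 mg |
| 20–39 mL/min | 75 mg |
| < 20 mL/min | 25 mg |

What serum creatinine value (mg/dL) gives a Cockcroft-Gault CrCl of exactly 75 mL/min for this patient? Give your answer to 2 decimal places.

Standard dose requires CrCl ≥ 75 mL/min.
Set (140 − 62) × 119 / (72 × SCr) = 75
SCr = (140 − 62) × 119 / (72 × 75) = 1.719 mg/dL

1.72 mg/dL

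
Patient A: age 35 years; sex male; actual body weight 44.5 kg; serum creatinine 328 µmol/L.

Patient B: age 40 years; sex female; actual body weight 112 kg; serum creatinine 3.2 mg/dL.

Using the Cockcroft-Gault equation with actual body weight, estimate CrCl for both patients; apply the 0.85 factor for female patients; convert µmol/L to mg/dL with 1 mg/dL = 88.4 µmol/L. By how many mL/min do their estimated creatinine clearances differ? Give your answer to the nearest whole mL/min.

Patient A: SCr = 328 / 88.4 = 3.71 mg/dL
Patient A: CrCl = (140 − 35) × 44.5 / (72 × 3.71) = 4672.5 / 267.12 ≈ 17.5 mL/min
Patient B: CrCl = (140 − 40) × 112 / (72 × 3.2) × 0.85 = 11200.0 / 230.40 × 0.85 ≈ 41.3 mL/min
|17.5 − 41.3| = 23.8 mL/min

24 mL/min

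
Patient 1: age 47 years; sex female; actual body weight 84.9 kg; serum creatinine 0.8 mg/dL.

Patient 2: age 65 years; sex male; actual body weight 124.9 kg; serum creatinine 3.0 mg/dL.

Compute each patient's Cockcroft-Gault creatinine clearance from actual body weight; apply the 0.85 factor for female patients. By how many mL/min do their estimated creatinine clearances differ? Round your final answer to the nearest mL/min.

73 mL/min

Patient 1: CrCl = (140 − 47) × 84.9 / (72 × 0.8) × 0.85 = 7895.7 / 57.60 × 0.85 ≈ 116.5 mL/min
Patient 2: CrCl = (140 − 65) × 124.9 / (72 × 3) = 9367.5 / 216.00 ≈ 43.4 mL/min
|116.5 − 43.4| = 73.1 mL/min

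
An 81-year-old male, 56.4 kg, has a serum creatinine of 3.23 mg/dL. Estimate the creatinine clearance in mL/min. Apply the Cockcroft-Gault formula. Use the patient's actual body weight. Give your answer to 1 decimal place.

CrCl = (140 − 81) × 56.4 / (72 × 3.23) = 3327.6 / 232.56 ≈ 14.3 mL/min

14.3 mL/min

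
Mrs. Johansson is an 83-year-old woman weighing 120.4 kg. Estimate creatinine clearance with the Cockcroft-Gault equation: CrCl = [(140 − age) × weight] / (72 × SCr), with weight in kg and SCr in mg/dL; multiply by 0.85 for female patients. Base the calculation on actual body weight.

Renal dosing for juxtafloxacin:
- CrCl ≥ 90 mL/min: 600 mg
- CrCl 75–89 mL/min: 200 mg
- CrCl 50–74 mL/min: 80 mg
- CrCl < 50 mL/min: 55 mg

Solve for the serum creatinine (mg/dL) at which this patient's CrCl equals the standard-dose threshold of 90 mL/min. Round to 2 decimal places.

Standard dose requires CrCl ≥ 90 mL/min.
Set (140 − 83) × 120.4 × 0.85 / (72 × SCr) = 90
SCr = (140 − 83) × 120.4 × 0.85 / (72 × 90) = 0.900 mg/dL

0.90 mg/dL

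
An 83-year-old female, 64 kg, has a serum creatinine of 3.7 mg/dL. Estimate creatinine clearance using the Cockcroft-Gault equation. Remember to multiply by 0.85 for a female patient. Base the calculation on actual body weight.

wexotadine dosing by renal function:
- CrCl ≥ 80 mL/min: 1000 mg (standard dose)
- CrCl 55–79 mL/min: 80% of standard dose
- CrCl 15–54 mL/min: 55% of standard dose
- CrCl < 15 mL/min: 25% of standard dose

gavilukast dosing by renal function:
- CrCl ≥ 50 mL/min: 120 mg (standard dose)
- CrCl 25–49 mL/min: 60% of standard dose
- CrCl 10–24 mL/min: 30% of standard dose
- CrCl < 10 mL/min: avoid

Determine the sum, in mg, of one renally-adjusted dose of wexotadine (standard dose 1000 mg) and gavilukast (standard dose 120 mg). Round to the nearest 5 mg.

CrCl = (140 − 83) × 64 / (72 × 3.7) × 0.85 = 3648.0 / 266.40 × 0.85 ≈ 11.6 mL/min
CrCl ≈ 12 mL/min.
wexotadine: < 15 mL/min → 25% of 1000 mg = 250 mg.
gavilukast: 10–24 mL/min → 30% of 120 mg = 36 mg.
Total = 250 + 36 = 286 mg.

285 mg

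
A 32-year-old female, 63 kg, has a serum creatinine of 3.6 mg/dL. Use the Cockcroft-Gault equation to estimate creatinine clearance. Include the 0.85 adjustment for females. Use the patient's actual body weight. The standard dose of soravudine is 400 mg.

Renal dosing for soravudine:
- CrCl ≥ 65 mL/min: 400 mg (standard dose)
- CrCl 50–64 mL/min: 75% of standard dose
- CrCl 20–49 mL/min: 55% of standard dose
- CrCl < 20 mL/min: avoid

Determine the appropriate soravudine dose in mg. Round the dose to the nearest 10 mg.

220 mg

CrCl = (140 − 32) × 63 / (72 × 3.6) × 0.85 = 6804.0 / 259.20 × 0.85 ≈ 22.3 mL/min
CrCl ≈ 22 mL/min → bracket 20–49 mL/min.
55% of 400 mg = 220 mg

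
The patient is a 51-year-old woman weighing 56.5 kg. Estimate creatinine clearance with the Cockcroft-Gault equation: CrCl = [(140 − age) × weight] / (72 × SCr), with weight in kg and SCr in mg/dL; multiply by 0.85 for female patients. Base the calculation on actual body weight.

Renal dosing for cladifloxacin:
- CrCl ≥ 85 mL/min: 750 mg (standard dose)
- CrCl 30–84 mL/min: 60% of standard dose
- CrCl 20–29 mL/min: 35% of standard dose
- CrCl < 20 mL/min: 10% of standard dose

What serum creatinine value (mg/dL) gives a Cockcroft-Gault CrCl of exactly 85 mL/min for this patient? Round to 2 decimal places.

Standard dose requires CrCl ≥ 85 mL/min.
Set (140 − 51) × 56.5 × 0.85 / (72 × SCr) = 85
SCr = (140 − 51) × 56.5 × 0.85 / (72 × 85) = 0.698 mg/dL

0.70 mg/dL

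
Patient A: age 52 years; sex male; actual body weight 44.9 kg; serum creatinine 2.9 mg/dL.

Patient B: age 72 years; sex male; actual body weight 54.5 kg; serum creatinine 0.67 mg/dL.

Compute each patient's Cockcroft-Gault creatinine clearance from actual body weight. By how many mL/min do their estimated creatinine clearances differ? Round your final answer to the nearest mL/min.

Patient A: CrCl = (140 − 52) × 44.9 / (72 × 2.9) = 3951.2 / 208.80 ≈ 18.9 mL/min
Patient B: CrCl = (140 − 72) × 54.5 / (72 × 0.67) = 3706.0 / 48.24 ≈ 76.8 mL/min
|18.9 − 76.8| = 57.9 mL/min

58 mL/min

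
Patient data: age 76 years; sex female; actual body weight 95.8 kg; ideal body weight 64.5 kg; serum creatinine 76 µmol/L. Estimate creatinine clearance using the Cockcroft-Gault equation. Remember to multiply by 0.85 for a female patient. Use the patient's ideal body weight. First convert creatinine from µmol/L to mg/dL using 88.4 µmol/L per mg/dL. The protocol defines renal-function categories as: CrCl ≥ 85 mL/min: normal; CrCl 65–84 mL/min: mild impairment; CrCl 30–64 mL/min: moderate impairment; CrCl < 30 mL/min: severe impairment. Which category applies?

SCr = 76 / 88.4 = 0.86 mg/dL
CrCl = (140 − 76) × 64.5 / (72 × 0.86) × 0.85 = 4128.0 / 61.92 × 0.85 ≈ 56.7 mL/min
57 mL/min falls in the 'moderate impairment' range.

moderate impairment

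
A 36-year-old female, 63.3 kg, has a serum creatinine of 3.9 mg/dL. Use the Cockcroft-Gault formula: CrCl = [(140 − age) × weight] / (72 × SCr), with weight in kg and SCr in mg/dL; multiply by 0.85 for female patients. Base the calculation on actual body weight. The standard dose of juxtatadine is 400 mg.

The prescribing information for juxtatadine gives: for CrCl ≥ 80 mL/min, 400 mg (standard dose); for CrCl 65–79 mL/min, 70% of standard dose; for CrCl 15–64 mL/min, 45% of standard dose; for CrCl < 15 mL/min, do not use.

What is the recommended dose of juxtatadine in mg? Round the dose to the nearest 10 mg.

180 mg

CrCl = (140 − 36) × 63.3 / (72 × 3.9) × 0.85 = 6583.2 / 280.80 × 0.85 ≈ 19.9 mL/min
CrCl ≈ 20 mL/min → bracket 15–64 mL/min.
45% of 400 mg = 180 mg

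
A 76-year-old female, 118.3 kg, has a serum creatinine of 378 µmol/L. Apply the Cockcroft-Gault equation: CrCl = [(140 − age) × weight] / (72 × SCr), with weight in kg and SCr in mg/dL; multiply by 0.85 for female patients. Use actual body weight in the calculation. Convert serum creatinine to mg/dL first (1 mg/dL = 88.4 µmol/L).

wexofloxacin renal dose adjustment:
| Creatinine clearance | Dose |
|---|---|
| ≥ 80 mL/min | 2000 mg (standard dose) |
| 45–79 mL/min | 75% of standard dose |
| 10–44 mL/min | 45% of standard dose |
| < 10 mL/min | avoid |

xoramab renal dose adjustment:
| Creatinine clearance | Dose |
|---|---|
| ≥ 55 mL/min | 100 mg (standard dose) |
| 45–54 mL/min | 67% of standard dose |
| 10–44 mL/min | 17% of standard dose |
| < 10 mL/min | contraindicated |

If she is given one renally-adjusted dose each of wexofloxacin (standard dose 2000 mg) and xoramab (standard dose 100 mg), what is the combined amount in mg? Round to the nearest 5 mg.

915 mg

SCr = 378 / 88.4 = 4.276 mg/dL
CrCl = (140 − 76) × 118.3 / (72 × 4.276) × 0.85 = 7571.2 / 307.87 × 0.85 ≈ 20.9 mL/min
CrCl ≈ 21 mL/min.
wexofloxacin: 10–44 mL/min → 45% of 2000 mg = 900 mg.
xoramab: 10–44 mL/min → 17% of 100 mg = 17 mg.
Total = 900 + 17 = 917 mg.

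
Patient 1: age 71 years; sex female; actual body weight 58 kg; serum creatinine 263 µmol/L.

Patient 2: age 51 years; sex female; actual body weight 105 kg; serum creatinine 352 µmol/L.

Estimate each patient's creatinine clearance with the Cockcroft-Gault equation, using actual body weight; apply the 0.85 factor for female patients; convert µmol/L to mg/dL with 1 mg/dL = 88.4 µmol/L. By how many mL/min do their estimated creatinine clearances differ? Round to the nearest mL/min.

Patient 1: SCr = 263 / 88.4 = 2.975 mg/dL
Patient 1: CrCl = (140 − 71) × 58 / (72 × 2.975) × 0.85 = 4002.0 / 214.20 × 0.85 ≈ 15.9 mL/min
Patient 2: SCr = 352 / 88.4 = 3.982 mg/dL
Patient 2: CrCl = (140 − 51) × 105 / (72 × 3.982) × 0.85 = 9345.0 / 286.70 × 0.85 ≈ 27.7 mL/min
|15.9 − 27.7| = 11.8 mL/min

12 mL/min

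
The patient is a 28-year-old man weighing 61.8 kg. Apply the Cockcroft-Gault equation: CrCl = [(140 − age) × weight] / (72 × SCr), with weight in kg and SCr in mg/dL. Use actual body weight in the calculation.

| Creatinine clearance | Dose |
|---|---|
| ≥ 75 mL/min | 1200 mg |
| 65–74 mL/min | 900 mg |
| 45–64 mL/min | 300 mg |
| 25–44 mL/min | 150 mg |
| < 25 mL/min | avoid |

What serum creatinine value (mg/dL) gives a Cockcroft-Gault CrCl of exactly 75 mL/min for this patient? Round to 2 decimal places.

1.28 mg/dL

Standard dose requires CrCl ≥ 75 mL/min.
Set (140 − 28) × 61.8 / (72 × SCr) = 75
SCr = (140 − 28) × 61.8 / (72 × 75) = 1.282 mg/dL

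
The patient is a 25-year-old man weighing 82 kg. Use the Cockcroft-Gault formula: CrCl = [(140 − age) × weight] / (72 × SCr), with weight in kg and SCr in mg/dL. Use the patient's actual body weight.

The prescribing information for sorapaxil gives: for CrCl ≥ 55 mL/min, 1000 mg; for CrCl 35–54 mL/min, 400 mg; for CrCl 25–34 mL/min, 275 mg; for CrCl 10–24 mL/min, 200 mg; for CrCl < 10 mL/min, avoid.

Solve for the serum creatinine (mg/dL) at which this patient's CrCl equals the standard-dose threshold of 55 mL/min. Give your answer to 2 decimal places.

2.38 mg/dL

Standard dose requires CrCl ≥ 55 mL/min.
Set (140 − 25) × 82 / (72 × SCr) = 55
SCr = (140 − 25) × 82 / (72 × 55) = 2.381 mg/dL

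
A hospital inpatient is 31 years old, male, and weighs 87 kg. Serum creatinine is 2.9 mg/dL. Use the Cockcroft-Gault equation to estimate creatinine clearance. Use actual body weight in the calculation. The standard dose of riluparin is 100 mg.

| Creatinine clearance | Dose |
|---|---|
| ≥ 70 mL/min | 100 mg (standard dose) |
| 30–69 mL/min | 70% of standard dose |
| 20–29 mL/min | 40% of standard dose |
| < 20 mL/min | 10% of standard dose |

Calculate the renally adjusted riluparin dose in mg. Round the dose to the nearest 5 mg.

CrCl = (140 − 31) × 87 / (72 × 2.9) = 9483.0 / 208.80 ≈ 45.4 mL/min
CrCl ≈ 45 mL/min → bracket 30–69 mL/min.
70% of 100 mg = 70 mg

70 mg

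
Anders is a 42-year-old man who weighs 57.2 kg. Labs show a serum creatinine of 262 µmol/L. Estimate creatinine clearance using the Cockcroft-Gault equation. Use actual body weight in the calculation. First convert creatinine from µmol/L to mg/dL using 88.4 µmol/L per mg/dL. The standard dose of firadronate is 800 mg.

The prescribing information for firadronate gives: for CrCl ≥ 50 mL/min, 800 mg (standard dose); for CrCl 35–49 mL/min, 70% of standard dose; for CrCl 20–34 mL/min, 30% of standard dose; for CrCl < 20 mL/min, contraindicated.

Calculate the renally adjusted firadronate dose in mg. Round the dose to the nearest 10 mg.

240 mg

SCr = 262 / 88.4 = 2.964 mg/dL
CrCl = (140 − 42) × 57.2 / (72 × 2.964) = 5605.6 / 213.41 ≈ 26.3 mL/min
CrCl ≈ 26 mL/min → bracket 20–34 mL/min.
30% of 800 mg = 240 mg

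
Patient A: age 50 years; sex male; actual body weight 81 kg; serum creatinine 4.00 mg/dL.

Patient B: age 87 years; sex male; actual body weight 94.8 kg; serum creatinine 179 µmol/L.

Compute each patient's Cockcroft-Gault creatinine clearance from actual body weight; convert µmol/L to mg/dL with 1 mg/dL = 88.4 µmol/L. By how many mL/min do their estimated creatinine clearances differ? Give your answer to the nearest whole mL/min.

Patient A: CrCl = (140 − 50) × 81 / (72 × 4) = 7290.0 / 288.00 ≈ 25.3 mL/min
Patient B: SCr = 179 / 88.4 = 2.025 mg/dL
Patient B: CrCl = (140 − 87) × 94.8 / (72 × 2.025) = 5024.4 / 145.80 ≈ 34.5 mL/min
|25.3 − 34.5| = 9.2 mL/min

9 mL/min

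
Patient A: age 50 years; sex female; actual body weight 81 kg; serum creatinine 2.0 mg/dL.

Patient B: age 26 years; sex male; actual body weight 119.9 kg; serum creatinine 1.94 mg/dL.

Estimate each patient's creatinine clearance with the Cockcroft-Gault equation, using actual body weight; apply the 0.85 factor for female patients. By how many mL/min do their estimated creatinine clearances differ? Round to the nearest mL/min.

Patient A: CrCl = (140 − 50) × 81 / (72 × 2) × 0.85 = 7290.0 / 144.00 × 0.85 ≈ 43.0 mL/min
Patient B: CrCl = (140 − 26) × 119.9 / (72 × 1.94) = 13668.6 / 139.68 ≈ 97.9 mL/min
|43.0 − 97.9| = 54.9 mL/min

55 mL/min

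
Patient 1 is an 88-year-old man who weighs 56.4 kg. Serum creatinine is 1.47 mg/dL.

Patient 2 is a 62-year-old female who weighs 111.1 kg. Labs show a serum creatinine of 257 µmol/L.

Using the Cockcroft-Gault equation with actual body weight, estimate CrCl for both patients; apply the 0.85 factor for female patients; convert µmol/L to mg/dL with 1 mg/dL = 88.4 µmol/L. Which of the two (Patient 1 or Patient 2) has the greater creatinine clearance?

Patient 1: CrCl = (140 − 88) × 56.4 / (72 × 1.47) = 2932.8 / 105.84 ≈ 27.7 mL/min
Patient 2: SCr = 257 / 88.4 = 2.907 mg/dL
Patient 2: CrCl = (140 − 62) × 111.1 / (72 × 2.907) × 0.85 = 8665.8 / 209.30 × 0.85 ≈ 35.2 mL/min
27.7 vs 35.2 mL/min → Patient 2 is higher.

Patient 2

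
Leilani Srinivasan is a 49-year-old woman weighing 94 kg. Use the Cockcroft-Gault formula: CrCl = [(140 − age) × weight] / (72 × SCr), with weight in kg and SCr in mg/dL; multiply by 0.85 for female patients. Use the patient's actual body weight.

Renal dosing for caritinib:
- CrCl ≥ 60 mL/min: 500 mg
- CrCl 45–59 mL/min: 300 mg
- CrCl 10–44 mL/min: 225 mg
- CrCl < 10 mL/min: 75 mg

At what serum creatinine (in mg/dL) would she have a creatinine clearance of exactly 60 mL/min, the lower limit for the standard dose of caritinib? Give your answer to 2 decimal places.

Standard dose requires CrCl ≥ 60 mL/min.
Set (140 − 49) × 94 × 0.85 / (72 × SCr) = 60
SCr = (140 − 49) × 94 × 0.85 / (72 × 60) = 1.683 mg/dL

1.68 mg/dL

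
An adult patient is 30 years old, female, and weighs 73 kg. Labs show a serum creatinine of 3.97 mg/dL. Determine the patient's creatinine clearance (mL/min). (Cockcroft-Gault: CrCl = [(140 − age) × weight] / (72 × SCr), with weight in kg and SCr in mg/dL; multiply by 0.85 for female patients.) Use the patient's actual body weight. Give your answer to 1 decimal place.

23.9 mL/min

CrCl = (140 − 30) × 73 / (72 × 3.97) × 0.85 = 8030.0 / 285.84 × 0.85 ≈ 23.9 mL/min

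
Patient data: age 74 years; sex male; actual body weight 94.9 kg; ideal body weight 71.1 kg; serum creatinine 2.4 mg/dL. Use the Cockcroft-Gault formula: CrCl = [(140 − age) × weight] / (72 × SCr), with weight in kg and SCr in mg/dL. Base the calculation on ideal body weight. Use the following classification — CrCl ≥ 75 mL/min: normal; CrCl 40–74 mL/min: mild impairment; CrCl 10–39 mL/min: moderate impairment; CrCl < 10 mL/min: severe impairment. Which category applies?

CrCl = (140 − 74) × 71.1 / (72 × 2.4) = 4692.6 / 172.80 ≈ 27.2 mL/min
27 mL/min falls in the 'moderate impairment' range.

moderate impairment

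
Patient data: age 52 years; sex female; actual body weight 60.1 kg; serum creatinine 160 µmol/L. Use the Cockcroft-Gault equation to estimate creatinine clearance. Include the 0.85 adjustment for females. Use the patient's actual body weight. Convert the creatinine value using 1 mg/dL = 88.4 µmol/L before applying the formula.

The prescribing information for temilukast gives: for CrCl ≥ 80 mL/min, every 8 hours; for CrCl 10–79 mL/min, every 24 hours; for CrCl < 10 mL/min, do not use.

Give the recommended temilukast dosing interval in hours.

every 24 hours

SCr = 160 / 88.4 = 1.81 mg/dL
CrCl = (140 − 52) × 60.1 / (72 × 1.81) × 0.85 = 5288.8 / 130.32 × 0.85 ≈ 34.5 mL/min
CrCl ≈ 34 mL/min → bracket 10–79 mL/min → every 24 hours.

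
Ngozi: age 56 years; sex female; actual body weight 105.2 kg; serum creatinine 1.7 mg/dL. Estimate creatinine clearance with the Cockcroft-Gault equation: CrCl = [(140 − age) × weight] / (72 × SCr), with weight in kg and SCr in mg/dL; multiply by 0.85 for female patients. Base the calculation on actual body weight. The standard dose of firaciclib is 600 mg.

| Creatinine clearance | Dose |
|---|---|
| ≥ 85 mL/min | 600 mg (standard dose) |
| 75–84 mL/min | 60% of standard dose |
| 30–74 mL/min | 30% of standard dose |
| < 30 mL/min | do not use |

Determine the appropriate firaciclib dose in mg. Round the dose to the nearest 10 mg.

180 mg

CrCl = (140 − 56) × 105.2 / (72 × 1.7) × 0.85 = 8836.8 / 122.40 × 0.85 ≈ 61.4 mL/min
CrCl ≈ 61 mL/min → bracket 30–74 mL/min.
30% of 600 mg = 180 mg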